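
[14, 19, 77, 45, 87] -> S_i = Random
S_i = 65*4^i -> [65, 260, 1040, 4160, 16640]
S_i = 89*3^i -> [89, 267, 801, 2403, 7209]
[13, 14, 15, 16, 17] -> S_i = 13 + 1*i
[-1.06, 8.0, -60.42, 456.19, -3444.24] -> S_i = -1.06*(-7.55)^i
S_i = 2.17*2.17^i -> [2.17, 4.71, 10.22, 22.17, 48.12]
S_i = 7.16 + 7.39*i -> [7.16, 14.55, 21.94, 29.33, 36.72]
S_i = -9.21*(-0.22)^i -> [-9.21, 2.03, -0.45, 0.1, -0.02]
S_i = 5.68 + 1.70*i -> [5.68, 7.38, 9.08, 10.78, 12.48]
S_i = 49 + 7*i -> [49, 56, 63, 70, 77]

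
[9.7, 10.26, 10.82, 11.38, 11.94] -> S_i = 9.70 + 0.56*i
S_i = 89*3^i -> [89, 267, 801, 2403, 7209]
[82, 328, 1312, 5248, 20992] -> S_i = 82*4^i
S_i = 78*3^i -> [78, 234, 702, 2106, 6318]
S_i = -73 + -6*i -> [-73, -79, -85, -91, -97]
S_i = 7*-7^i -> [7, -49, 343, -2401, 16807]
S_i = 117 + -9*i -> [117, 108, 99, 90, 81]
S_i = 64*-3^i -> [64, -192, 576, -1728, 5184]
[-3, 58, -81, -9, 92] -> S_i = Random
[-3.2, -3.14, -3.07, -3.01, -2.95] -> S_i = -3.20*0.98^i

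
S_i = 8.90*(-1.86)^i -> [8.9, -16.55, 30.79, -57.27, 106.52]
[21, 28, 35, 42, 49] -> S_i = 21 + 7*i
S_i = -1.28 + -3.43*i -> [-1.28, -4.71, -8.14, -11.57, -15.0]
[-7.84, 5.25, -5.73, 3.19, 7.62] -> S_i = Random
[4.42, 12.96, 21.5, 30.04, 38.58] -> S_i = 4.42 + 8.54*i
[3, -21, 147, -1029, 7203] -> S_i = 3*-7^i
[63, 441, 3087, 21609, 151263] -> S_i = 63*7^i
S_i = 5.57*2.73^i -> [5.57, 15.21, 41.51, 113.33, 309.39]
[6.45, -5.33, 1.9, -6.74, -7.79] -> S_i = Random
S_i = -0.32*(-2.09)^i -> [-0.32, 0.67, -1.4, 2.92, -6.11]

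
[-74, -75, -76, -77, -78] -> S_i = -74 + -1*i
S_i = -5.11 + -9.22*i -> [-5.11, -14.33, -23.55, -32.77, -41.99]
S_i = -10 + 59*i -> [-10, 49, 108, 167, 226]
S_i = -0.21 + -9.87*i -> [-0.21, -10.08, -19.95, -29.82, -39.69]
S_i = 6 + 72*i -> [6, 78, 150, 222, 294]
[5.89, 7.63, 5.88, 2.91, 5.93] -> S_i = Random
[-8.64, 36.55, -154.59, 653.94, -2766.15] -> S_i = -8.64*(-4.23)^i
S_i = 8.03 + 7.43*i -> [8.03, 15.46, 22.89, 30.32, 37.75]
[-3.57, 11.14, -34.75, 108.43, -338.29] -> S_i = -3.57*(-3.12)^i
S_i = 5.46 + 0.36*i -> [5.46, 5.82, 6.18, 6.54, 6.9]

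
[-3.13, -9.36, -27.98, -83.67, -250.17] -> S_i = -3.13*2.99^i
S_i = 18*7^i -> [18, 126, 882, 6174, 43218]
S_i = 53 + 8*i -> [53, 61, 69, 77, 85]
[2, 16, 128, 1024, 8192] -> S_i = 2*8^i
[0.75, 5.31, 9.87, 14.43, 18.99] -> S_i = 0.75 + 4.56*i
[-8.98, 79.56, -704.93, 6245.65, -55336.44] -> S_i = -8.98*(-8.86)^i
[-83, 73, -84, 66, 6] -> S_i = Random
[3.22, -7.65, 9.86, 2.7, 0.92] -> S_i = Random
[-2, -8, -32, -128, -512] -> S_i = -2*4^i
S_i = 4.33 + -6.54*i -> [4.33, -2.21, -8.75, -15.29, -21.83]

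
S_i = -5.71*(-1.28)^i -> [-5.71, 7.31, -9.36, 11.97, -15.33]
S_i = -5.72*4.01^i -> [-5.72, -22.94, -91.98, -368.83, -1479.02]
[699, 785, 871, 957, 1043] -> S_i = 699 + 86*i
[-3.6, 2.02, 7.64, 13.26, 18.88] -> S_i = -3.60 + 5.62*i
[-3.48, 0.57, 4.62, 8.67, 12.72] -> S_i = -3.48 + 4.05*i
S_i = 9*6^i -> [9, 54, 324, 1944, 11664]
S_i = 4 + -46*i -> [4, -42, -88, -134, -180]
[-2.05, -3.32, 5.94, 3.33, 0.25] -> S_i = Random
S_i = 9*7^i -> [9, 63, 441, 3087, 21609]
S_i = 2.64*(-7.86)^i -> [2.64, -20.75, 163.1, -1281.95, 10076.14]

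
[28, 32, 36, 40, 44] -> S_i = 28 + 4*i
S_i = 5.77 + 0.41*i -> [5.77, 6.18, 6.59, 7.0, 7.41]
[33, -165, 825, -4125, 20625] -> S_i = 33*-5^i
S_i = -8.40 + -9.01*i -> [-8.4, -17.41, -26.42, -35.43, -44.44]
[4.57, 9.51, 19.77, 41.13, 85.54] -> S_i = 4.57*2.08^i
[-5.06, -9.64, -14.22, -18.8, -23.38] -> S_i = -5.06 + -4.58*i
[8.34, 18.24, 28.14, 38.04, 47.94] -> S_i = 8.34 + 9.90*i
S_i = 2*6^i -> [2, 12, 72, 432, 2592]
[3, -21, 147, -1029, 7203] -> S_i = 3*-7^i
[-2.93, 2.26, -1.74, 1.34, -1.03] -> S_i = -2.93*(-0.77)^i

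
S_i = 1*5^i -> [1, 5, 25, 125, 625]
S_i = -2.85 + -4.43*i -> [-2.85, -7.28, -11.71, -16.14, -20.57]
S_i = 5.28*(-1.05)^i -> [5.28, -5.54, 5.82, -6.11, 6.42]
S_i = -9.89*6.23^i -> [-9.89, -61.61, -383.86, -2391.45, -14898.7]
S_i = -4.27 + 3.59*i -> [-4.27, -0.68, 2.91, 6.5, 10.09]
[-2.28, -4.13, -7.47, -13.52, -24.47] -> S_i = -2.28*1.81^i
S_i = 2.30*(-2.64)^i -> [2.3, -6.07, 16.03, -42.32, 111.72]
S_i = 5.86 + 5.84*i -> [5.86, 11.7, 17.54, 23.38, 29.22]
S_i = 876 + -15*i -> [876, 861, 846, 831, 816]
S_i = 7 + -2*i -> [7, 5, 3, 1, -1]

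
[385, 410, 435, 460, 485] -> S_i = 385 + 25*i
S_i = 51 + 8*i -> [51, 59, 67, 75, 83]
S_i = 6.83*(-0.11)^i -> [6.83, -0.75, 0.08, -0.01, 0.0]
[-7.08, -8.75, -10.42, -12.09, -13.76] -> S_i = -7.08 + -1.67*i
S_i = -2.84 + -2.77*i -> [-2.84, -5.61, -8.38, -11.15, -13.92]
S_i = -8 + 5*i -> [-8, -3, 2, 7, 12]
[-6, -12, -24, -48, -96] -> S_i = -6*2^i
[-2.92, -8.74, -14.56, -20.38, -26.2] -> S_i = -2.92 + -5.82*i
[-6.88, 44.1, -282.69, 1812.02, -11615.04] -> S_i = -6.88*(-6.41)^i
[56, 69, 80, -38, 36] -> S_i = Random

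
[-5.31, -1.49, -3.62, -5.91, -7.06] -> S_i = Random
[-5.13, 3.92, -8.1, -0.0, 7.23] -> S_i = Random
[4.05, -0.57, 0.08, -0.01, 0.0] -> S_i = 4.05*(-0.14)^i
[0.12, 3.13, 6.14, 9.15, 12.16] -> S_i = 0.12 + 3.01*i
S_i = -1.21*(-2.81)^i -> [-1.21, 3.4, -9.55, 26.85, -75.44]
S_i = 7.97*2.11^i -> [7.97, 16.82, 35.48, 74.87, 157.97]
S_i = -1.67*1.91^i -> [-1.67, -3.19, -6.09, -11.64, -22.23]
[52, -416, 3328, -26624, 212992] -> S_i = 52*-8^i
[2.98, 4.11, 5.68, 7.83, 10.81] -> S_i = 2.98*1.38^i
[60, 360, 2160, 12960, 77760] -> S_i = 60*6^i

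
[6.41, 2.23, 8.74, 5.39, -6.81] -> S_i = Random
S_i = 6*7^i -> [6, 42, 294, 2058, 14406]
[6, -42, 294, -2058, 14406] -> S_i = 6*-7^i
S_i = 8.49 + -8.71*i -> [8.49, -0.22, -8.93, -17.64, -26.35]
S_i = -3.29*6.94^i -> [-3.29, -22.83, -158.46, -1099.7, -7631.92]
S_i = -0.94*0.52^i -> [-0.94, -0.49, -0.25, -0.13, -0.07]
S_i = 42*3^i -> [42, 126, 378, 1134, 3402]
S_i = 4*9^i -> [4, 36, 324, 2916, 26244]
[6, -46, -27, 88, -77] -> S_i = Random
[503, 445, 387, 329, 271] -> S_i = 503 + -58*i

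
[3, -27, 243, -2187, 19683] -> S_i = 3*-9^i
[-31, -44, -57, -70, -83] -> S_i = -31 + -13*i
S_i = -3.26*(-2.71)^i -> [-3.26, 8.83, -23.94, 64.88, -175.83]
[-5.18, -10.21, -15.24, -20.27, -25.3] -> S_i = -5.18 + -5.03*i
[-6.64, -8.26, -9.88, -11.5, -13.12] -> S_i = -6.64 + -1.62*i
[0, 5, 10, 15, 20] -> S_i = 0 + 5*i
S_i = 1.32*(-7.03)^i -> [1.32, -9.28, 65.24, -458.61, 3224.0]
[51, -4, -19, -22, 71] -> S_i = Random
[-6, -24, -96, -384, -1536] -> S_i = -6*4^i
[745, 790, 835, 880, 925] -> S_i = 745 + 45*i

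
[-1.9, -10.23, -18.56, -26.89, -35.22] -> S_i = -1.90 + -8.33*i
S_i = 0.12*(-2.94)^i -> [0.12, -0.35, 1.04, -3.05, 8.97]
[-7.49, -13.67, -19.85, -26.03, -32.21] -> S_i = -7.49 + -6.18*i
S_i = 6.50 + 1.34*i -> [6.5, 7.84, 9.18, 10.52, 11.86]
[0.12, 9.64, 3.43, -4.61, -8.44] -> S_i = Random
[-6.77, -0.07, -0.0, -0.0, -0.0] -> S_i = -6.77*0.01^i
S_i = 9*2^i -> [9, 18, 36, 72, 144]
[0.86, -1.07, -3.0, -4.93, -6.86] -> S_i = 0.86 + -1.93*i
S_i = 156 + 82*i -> [156, 238, 320, 402, 484]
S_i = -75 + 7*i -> [-75, -68, -61, -54, -47]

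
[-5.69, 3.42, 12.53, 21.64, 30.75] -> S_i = -5.69 + 9.11*i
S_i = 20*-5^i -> [20, -100, 500, -2500, 12500]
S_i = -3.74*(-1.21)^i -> [-3.74, 4.53, -5.48, 6.63, -8.02]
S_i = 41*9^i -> [41, 369, 3321, 29889, 269001]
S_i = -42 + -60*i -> [-42, -102, -162, -222, -282]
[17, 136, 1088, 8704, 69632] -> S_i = 17*8^i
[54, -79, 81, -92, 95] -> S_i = Random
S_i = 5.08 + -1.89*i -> [5.08, 3.19, 1.3, -0.59, -2.48]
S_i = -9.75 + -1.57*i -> [-9.75, -11.32, -12.89, -14.46, -16.03]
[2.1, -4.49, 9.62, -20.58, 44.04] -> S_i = 2.10*(-2.14)^i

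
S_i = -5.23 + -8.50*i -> [-5.23, -13.73, -22.23, -30.73, -39.23]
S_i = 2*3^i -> [2, 6, 18, 54, 162]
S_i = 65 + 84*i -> [65, 149, 233, 317, 401]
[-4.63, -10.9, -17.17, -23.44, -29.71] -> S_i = -4.63 + -6.27*i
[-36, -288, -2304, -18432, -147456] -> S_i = -36*8^i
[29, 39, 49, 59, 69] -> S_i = 29 + 10*i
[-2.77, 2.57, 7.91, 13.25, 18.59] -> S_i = -2.77 + 5.34*i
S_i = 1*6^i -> [1, 6, 36, 216, 1296]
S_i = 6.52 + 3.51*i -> [6.52, 10.03, 13.54, 17.05, 20.56]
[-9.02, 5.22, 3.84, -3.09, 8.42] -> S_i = Random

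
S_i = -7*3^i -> [-7, -21, -63, -189, -567]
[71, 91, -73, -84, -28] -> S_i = Random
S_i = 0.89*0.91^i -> [0.89, 0.81, 0.74, 0.67, 0.61]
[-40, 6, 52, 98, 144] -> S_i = -40 + 46*i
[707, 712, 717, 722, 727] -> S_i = 707 + 5*i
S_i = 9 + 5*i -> [9, 14, 19, 24, 29]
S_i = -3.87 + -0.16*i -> [-3.87, -4.03, -4.19, -4.35, -4.51]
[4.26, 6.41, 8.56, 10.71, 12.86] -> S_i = 4.26 + 2.15*i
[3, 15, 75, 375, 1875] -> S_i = 3*5^i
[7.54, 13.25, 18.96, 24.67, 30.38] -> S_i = 7.54 + 5.71*i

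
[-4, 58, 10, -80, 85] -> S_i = Random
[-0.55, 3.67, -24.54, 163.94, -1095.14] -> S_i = -0.55*(-6.68)^i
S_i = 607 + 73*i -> [607, 680, 753, 826, 899]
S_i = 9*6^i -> [9, 54, 324, 1944, 11664]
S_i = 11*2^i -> [11, 22, 44, 88, 176]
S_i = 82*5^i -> [82, 410, 2050, 10250, 51250]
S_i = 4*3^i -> [4, 12, 36, 108, 324]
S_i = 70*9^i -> [70, 630, 5670, 51030, 459270]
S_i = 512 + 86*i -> [512, 598, 684, 770, 856]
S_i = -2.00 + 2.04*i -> [-2.0, 0.04, 2.08, 4.12, 6.16]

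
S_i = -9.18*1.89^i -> [-9.18, -17.35, -32.79, -61.98, -117.14]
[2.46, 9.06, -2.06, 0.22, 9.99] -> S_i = Random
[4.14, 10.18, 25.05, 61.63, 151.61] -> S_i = 4.14*2.46^i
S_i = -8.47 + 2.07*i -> [-8.47, -6.4, -4.33, -2.26, -0.19]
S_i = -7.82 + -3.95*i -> [-7.82, -11.77, -15.72, -19.67, -23.62]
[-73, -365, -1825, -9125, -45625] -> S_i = -73*5^i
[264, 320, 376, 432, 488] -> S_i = 264 + 56*i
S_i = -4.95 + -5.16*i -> [-4.95, -10.11, -15.27, -20.43, -25.59]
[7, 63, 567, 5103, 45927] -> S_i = 7*9^i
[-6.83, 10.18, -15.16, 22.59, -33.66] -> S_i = -6.83*(-1.49)^i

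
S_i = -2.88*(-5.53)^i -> [-2.88, 15.93, -88.07, 487.04, -2693.35]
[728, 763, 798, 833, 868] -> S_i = 728 + 35*i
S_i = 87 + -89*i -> [87, -2, -91, -180, -269]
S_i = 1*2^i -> [1, 2, 4, 8, 16]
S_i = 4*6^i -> [4, 24, 144, 864, 5184]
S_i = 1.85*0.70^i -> [1.85, 1.3, 0.91, 0.63, 0.44]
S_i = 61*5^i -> [61, 305, 1525, 7625, 38125]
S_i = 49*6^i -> [49, 294, 1764, 10584, 63504]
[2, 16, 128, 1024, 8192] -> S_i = 2*8^i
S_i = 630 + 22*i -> [630, 652, 674, 696, 718]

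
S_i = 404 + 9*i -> [404, 413, 422, 431, 440]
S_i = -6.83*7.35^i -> [-6.83, -50.2, -368.97, -2711.96, -19932.88]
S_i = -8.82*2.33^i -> [-8.82, -20.55, -47.88, -111.57, -259.95]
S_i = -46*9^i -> [-46, -414, -3726, -33534, -301806]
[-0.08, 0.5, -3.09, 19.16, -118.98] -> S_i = -0.08*(-6.21)^i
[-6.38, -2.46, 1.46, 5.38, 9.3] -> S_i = -6.38 + 3.92*i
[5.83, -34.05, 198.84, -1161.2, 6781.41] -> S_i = 5.83*(-5.84)^i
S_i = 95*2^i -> [95, 190, 380, 760, 1520]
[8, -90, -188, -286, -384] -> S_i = 8 + -98*i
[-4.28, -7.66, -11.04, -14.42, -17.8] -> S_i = -4.28 + -3.38*i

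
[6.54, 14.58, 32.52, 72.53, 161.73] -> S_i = 6.54*2.23^i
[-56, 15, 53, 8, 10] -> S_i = Random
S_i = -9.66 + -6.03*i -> [-9.66, -15.69, -21.72, -27.75, -33.78]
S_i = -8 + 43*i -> [-8, 35, 78, 121, 164]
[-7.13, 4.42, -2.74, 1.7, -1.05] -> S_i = -7.13*(-0.62)^i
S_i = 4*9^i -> [4, 36, 324, 2916, 26244]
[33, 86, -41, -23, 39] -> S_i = Random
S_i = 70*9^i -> [70, 630, 5670, 51030, 459270]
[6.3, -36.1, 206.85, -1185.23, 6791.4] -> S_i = 6.30*(-5.73)^i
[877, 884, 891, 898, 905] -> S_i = 877 + 7*i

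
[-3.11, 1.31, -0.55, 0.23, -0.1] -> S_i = -3.11*(-0.42)^i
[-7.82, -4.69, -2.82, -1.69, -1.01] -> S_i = -7.82*0.60^i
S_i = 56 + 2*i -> [56, 58, 60, 62, 64]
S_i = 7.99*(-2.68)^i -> [7.99, -21.41, 57.39, -153.8, 412.18]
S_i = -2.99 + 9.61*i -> [-2.99, 6.62, 16.23, 25.84, 35.45]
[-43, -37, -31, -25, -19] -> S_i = -43 + 6*i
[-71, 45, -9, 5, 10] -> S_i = Random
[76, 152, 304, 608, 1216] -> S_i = 76*2^i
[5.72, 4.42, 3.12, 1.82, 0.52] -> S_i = 5.72 + -1.30*i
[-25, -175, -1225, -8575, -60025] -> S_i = -25*7^i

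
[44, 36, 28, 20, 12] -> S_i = 44 + -8*i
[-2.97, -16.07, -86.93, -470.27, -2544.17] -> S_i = -2.97*5.41^i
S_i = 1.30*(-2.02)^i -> [1.3, -2.63, 5.3, -10.72, 21.64]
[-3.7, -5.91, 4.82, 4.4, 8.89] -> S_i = Random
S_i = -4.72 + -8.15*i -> [-4.72, -12.87, -21.02, -29.17, -37.32]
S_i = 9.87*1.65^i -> [9.87, 16.29, 26.87, 44.34, 73.16]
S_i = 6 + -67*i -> [6, -61, -128, -195, -262]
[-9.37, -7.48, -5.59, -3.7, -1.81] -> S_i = -9.37 + 1.89*i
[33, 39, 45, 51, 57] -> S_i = 33 + 6*i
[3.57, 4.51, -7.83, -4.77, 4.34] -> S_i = Random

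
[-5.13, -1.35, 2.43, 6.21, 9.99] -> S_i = -5.13 + 3.78*i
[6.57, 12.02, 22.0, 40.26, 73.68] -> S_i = 6.57*1.83^i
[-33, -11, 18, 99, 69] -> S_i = Random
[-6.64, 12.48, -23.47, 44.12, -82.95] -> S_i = -6.64*(-1.88)^i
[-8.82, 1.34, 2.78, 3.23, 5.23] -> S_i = Random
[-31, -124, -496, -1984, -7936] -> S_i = -31*4^i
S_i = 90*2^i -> [90, 180, 360, 720, 1440]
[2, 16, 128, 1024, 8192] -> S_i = 2*8^i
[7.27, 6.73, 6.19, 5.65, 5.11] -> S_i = 7.27 + -0.54*i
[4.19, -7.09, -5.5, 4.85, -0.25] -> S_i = Random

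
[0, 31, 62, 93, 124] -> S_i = 0 + 31*i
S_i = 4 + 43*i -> [4, 47, 90, 133, 176]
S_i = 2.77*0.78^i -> [2.77, 2.16, 1.69, 1.31, 1.03]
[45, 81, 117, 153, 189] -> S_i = 45 + 36*i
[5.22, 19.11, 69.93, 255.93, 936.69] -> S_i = 5.22*3.66^i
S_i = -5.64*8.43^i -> [-5.64, -47.55, -400.81, -3378.79, -28483.24]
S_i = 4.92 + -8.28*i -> [4.92, -3.36, -11.64, -19.92, -28.2]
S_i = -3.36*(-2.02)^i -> [-3.36, 6.79, -13.71, 27.69, -55.94]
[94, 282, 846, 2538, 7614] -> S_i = 94*3^i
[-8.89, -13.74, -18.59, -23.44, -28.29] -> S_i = -8.89 + -4.85*i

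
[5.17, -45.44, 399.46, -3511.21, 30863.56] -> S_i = 5.17*(-8.79)^i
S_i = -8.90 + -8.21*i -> [-8.9, -17.11, -25.32, -33.53, -41.74]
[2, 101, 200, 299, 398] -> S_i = 2 + 99*i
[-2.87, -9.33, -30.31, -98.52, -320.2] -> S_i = -2.87*3.25^i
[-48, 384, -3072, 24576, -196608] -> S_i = -48*-8^i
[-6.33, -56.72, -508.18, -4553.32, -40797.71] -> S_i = -6.33*8.96^i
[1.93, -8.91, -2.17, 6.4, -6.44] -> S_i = Random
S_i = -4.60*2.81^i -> [-4.6, -12.93, -36.32, -102.06, -286.8]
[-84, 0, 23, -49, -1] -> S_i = Random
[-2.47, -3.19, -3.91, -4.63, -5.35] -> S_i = -2.47 + -0.72*i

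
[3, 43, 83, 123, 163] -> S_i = 3 + 40*i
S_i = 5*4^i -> [5, 20, 80, 320, 1280]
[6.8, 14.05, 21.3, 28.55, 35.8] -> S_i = 6.80 + 7.25*i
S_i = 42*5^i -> [42, 210, 1050, 5250, 26250]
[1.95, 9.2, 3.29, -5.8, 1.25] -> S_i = Random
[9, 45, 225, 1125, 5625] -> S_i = 9*5^i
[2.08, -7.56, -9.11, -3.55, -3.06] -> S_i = Random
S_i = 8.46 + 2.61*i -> [8.46, 11.07, 13.68, 16.29, 18.9]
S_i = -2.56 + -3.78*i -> [-2.56, -6.34, -10.12, -13.9, -17.68]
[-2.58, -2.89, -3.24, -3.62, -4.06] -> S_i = -2.58*1.12^i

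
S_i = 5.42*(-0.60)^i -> [5.42, -3.25, 1.95, -1.17, 0.7]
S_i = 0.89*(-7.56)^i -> [0.89, -6.73, 50.87, -384.55, 2907.22]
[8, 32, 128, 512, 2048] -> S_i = 8*4^i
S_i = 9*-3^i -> [9, -27, 81, -243, 729]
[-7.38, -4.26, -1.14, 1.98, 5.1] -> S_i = -7.38 + 3.12*i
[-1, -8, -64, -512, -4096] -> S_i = -1*8^i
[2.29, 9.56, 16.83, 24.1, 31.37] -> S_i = 2.29 + 7.27*i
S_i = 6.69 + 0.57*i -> [6.69, 7.26, 7.83, 8.4, 8.97]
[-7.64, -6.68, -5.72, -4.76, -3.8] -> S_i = -7.64 + 0.96*i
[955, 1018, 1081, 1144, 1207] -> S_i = 955 + 63*i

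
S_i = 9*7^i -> [9, 63, 441, 3087, 21609]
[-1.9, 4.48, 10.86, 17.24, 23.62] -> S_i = -1.90 + 6.38*i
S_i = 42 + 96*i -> [42, 138, 234, 330, 426]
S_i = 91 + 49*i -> [91, 140, 189, 238, 287]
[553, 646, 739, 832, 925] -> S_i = 553 + 93*i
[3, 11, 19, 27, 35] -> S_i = 3 + 8*i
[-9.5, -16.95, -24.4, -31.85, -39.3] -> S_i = -9.50 + -7.45*i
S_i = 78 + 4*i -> [78, 82, 86, 90, 94]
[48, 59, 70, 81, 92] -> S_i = 48 + 11*i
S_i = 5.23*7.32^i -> [5.23, 38.28, 280.24, 2051.33, 15015.71]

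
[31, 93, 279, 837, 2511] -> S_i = 31*3^i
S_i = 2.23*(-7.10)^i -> [2.23, -15.83, 112.41, -798.14, 5666.8]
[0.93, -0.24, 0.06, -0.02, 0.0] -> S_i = 0.93*(-0.26)^i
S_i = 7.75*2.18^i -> [7.75, 16.9, 36.83, 80.29, 175.04]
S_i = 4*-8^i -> [4, -32, 256, -2048, 16384]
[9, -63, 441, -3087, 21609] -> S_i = 9*-7^i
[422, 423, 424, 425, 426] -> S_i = 422 + 1*i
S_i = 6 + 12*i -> [6, 18, 30, 42, 54]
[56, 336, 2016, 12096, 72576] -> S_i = 56*6^i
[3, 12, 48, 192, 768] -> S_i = 3*4^i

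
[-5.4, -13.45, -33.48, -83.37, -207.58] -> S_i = -5.40*2.49^i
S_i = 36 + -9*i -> [36, 27, 18, 9, 0]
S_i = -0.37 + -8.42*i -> [-0.37, -8.79, -17.21, -25.63, -34.05]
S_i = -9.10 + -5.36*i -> [-9.1, -14.46, -19.82, -25.18, -30.54]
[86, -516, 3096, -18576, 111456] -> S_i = 86*-6^i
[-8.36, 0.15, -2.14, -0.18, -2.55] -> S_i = Random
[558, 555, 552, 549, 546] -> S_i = 558 + -3*i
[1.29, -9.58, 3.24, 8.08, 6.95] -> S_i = Random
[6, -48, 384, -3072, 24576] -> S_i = 6*-8^i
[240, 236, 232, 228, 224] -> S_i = 240 + -4*i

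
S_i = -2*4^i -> [-2, -8, -32, -128, -512]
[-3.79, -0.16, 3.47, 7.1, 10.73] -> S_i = -3.79 + 3.63*i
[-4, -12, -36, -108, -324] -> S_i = -4*3^i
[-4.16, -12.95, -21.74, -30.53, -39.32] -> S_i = -4.16 + -8.79*i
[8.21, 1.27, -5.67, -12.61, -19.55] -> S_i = 8.21 + -6.94*i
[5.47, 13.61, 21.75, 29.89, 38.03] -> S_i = 5.47 + 8.14*i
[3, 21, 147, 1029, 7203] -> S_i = 3*7^i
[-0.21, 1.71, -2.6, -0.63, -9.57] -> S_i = Random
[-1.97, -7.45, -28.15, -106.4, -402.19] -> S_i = -1.97*3.78^i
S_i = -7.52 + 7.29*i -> [-7.52, -0.23, 7.06, 14.35, 21.64]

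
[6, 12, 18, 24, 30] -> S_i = 6 + 6*i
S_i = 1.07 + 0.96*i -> [1.07, 2.03, 2.99, 3.95, 4.91]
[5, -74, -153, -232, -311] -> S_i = 5 + -79*i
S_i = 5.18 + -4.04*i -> [5.18, 1.14, -2.9, -6.94, -10.98]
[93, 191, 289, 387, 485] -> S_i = 93 + 98*i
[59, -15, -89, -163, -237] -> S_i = 59 + -74*i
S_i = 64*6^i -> [64, 384, 2304, 13824, 82944]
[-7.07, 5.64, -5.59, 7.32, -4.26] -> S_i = Random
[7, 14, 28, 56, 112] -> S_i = 7*2^i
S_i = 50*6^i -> [50, 300, 1800, 10800, 64800]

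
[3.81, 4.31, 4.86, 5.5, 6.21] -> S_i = 3.81*1.13^i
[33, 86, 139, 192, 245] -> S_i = 33 + 53*i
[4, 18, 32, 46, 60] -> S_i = 4 + 14*i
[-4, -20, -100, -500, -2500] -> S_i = -4*5^i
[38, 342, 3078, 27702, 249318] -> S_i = 38*9^i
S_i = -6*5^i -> [-6, -30, -150, -750, -3750]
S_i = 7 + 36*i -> [7, 43, 79, 115, 151]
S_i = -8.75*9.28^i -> [-8.75, -81.2, -753.54, -6992.81, -64893.31]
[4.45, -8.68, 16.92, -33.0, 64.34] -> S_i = 4.45*(-1.95)^i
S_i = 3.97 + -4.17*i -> [3.97, -0.2, -4.37, -8.54, -12.71]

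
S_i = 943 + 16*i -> [943, 959, 975, 991, 1007]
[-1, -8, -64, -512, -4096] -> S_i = -1*8^i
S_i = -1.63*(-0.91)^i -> [-1.63, 1.48, -1.35, 1.23, -1.12]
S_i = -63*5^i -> [-63, -315, -1575, -7875, -39375]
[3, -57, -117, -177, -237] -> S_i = 3 + -60*i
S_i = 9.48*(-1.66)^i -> [9.48, -15.74, 26.12, -43.36, 71.98]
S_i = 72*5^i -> [72, 360, 1800, 9000, 45000]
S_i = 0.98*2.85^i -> [0.98, 2.79, 7.96, 22.69, 64.66]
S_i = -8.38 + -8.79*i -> [-8.38, -17.17, -25.96, -34.75, -43.54]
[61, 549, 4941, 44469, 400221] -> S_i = 61*9^i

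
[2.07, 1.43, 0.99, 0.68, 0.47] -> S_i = 2.07*0.69^i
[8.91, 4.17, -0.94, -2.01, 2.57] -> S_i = Random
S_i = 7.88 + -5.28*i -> [7.88, 2.6, -2.68, -7.96, -13.24]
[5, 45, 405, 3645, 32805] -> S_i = 5*9^i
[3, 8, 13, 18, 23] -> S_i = 3 + 5*i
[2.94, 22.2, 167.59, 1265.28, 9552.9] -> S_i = 2.94*7.55^i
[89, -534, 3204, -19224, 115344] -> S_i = 89*-6^i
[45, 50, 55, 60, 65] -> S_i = 45 + 5*i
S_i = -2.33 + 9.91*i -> [-2.33, 7.58, 17.49, 27.4, 37.31]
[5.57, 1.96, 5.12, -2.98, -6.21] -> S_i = Random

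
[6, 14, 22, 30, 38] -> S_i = 6 + 8*i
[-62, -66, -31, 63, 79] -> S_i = Random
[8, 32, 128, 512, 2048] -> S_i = 8*4^i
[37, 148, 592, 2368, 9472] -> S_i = 37*4^i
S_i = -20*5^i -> [-20, -100, -500, -2500, -12500]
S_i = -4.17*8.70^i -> [-4.17, -36.28, -315.63, -2745.96, -23889.83]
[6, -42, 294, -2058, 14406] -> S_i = 6*-7^i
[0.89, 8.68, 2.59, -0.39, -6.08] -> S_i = Random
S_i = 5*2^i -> [5, 10, 20, 40, 80]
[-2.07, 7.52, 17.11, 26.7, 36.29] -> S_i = -2.07 + 9.59*i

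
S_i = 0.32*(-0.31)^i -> [0.32, -0.1, 0.03, -0.01, 0.0]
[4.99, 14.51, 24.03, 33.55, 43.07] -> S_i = 4.99 + 9.52*i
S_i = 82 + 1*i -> [82, 83, 84, 85, 86]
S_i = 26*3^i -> [26, 78, 234, 702, 2106]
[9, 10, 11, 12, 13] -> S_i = 9 + 1*i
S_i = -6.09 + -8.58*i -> [-6.09, -14.67, -23.25, -31.83, -40.41]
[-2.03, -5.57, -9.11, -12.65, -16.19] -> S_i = -2.03 + -3.54*i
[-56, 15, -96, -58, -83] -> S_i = Random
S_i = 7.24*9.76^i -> [7.24, 70.66, 689.67, 6731.13, 65695.83]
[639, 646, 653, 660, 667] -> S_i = 639 + 7*i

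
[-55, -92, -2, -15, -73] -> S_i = Random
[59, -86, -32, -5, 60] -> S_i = Random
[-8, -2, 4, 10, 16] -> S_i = -8 + 6*i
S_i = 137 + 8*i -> [137, 145, 153, 161, 169]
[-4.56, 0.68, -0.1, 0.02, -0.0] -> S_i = -4.56*(-0.15)^i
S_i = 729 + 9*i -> [729, 738, 747, 756, 765]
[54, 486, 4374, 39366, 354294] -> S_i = 54*9^i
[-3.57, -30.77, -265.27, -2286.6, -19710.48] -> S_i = -3.57*8.62^i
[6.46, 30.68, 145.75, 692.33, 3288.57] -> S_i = 6.46*4.75^i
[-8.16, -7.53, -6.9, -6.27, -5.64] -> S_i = -8.16 + 0.63*i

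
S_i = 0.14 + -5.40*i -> [0.14, -5.26, -10.66, -16.06, -21.46]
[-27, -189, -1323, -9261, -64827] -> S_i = -27*7^i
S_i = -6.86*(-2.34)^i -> [-6.86, 16.05, -37.56, 87.9, -205.68]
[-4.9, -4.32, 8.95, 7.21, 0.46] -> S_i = Random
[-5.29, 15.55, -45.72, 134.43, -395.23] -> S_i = -5.29*(-2.94)^i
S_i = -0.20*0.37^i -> [-0.2, -0.07, -0.03, -0.01, -0.0]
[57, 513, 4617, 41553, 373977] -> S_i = 57*9^i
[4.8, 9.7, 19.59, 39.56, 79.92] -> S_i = 4.80*2.02^i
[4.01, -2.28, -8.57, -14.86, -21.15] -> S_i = 4.01 + -6.29*i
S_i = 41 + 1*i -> [41, 42, 43, 44, 45]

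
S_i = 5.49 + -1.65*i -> [5.49, 3.84, 2.19, 0.54, -1.11]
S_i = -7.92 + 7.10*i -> [-7.92, -0.82, 6.28, 13.38, 20.48]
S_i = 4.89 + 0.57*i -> [4.89, 5.46, 6.03, 6.6, 7.17]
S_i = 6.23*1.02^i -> [6.23, 6.35, 6.48, 6.61, 6.74]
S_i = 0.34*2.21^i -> [0.34, 0.75, 1.66, 3.67, 8.11]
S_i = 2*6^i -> [2, 12, 72, 432, 2592]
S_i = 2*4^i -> [2, 8, 32, 128, 512]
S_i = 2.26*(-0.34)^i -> [2.26, -0.77, 0.26, -0.09, 0.03]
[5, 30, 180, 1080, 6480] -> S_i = 5*6^i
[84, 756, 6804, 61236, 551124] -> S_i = 84*9^i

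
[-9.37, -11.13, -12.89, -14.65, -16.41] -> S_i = -9.37 + -1.76*i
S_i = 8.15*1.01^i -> [8.15, 8.23, 8.31, 8.4, 8.48]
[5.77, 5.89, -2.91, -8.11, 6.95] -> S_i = Random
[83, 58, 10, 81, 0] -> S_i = Random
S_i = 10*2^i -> [10, 20, 40, 80, 160]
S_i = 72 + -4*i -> [72, 68, 64, 60, 56]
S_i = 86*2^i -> [86, 172, 344, 688, 1376]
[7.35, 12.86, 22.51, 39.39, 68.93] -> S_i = 7.35*1.75^i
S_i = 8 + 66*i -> [8, 74, 140, 206, 272]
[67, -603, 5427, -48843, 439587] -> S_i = 67*-9^i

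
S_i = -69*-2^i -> [-69, 138, -276, 552, -1104]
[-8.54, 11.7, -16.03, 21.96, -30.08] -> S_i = -8.54*(-1.37)^i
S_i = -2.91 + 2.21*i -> [-2.91, -0.7, 1.51, 3.72, 5.93]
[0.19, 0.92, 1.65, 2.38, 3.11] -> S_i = 0.19 + 0.73*i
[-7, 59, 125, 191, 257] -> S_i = -7 + 66*i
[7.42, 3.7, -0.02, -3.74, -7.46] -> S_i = 7.42 + -3.72*i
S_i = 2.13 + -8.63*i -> [2.13, -6.5, -15.13, -23.76, -32.39]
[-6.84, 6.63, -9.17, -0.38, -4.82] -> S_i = Random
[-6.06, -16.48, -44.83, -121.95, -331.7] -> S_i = -6.06*2.72^i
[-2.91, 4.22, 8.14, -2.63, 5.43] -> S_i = Random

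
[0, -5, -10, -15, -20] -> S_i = 0 + -5*i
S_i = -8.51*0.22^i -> [-8.51, -1.87, -0.41, -0.09, -0.02]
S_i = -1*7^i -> [-1, -7, -49, -343, -2401]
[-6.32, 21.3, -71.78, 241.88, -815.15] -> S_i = -6.32*(-3.37)^i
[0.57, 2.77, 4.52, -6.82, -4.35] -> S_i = Random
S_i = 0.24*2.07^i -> [0.24, 0.5, 1.03, 2.13, 4.41]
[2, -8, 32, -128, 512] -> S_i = 2*-4^i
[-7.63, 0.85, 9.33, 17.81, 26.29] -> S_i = -7.63 + 8.48*i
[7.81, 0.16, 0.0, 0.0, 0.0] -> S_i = 7.81*0.02^i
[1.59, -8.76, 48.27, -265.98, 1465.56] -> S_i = 1.59*(-5.51)^i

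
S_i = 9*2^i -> [9, 18, 36, 72, 144]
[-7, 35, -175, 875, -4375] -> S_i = -7*-5^i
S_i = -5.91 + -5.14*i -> [-5.91, -11.05, -16.19, -21.33, -26.47]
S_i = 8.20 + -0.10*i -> [8.2, 8.1, 8.0, 7.9, 7.8]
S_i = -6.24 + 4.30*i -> [-6.24, -1.94, 2.36, 6.66, 10.96]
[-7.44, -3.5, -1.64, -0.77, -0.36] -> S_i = -7.44*0.47^i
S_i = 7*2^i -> [7, 14, 28, 56, 112]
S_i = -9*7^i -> [-9, -63, -441, -3087, -21609]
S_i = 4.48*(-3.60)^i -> [4.48, -16.13, 58.06, -209.02, 752.47]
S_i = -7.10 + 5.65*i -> [-7.1, -1.45, 4.2, 9.85, 15.5]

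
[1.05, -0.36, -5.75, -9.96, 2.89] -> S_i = Random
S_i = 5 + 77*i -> [5, 82, 159, 236, 313]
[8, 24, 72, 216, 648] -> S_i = 8*3^i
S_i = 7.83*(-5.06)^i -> [7.83, -39.62, 200.48, -1014.41, 5132.91]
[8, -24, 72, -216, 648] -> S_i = 8*-3^i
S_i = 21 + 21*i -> [21, 42, 63, 84, 105]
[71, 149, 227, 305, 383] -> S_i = 71 + 78*i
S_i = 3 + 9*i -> [3, 12, 21, 30, 39]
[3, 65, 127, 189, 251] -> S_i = 3 + 62*i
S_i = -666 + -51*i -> [-666, -717, -768, -819, -870]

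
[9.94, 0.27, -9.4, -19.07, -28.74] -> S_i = 9.94 + -9.67*i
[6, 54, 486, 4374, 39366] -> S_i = 6*9^i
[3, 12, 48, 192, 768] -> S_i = 3*4^i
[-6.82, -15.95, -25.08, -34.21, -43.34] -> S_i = -6.82 + -9.13*i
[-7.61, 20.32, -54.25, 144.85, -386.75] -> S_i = -7.61*(-2.67)^i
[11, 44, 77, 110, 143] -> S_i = 11 + 33*i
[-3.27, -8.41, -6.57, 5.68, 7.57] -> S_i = Random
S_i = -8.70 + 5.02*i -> [-8.7, -3.68, 1.34, 6.36, 11.38]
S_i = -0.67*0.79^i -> [-0.67, -0.53, -0.42, -0.33, -0.26]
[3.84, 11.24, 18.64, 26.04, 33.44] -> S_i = 3.84 + 7.40*i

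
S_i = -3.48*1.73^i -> [-3.48, -6.02, -10.42, -18.02, -31.17]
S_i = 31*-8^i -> [31, -248, 1984, -15872, 126976]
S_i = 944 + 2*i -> [944, 946, 948, 950, 952]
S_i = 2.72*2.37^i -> [2.72, 6.45, 15.28, 36.21, 85.81]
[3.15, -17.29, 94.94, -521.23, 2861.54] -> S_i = 3.15*(-5.49)^i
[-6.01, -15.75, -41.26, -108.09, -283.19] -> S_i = -6.01*2.62^i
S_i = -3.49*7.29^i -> [-3.49, -25.44, -185.47, -1352.1, -9856.79]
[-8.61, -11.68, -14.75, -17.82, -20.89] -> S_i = -8.61 + -3.07*i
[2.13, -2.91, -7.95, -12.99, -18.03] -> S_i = 2.13 + -5.04*i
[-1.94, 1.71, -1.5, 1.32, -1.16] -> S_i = -1.94*(-0.88)^i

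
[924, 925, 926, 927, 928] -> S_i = 924 + 1*i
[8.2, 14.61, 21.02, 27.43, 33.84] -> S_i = 8.20 + 6.41*i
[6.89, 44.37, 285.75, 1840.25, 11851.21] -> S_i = 6.89*6.44^i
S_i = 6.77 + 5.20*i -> [6.77, 11.97, 17.17, 22.37, 27.57]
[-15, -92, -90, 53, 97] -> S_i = Random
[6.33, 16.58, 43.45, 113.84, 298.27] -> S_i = 6.33*2.62^i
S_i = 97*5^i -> [97, 485, 2425, 12125, 60625]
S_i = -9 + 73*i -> [-9, 64, 137, 210, 283]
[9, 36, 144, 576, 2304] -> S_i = 9*4^i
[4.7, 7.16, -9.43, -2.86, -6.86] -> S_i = Random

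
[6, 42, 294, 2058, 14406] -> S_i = 6*7^i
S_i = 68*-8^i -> [68, -544, 4352, -34816, 278528]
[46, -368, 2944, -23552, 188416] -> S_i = 46*-8^i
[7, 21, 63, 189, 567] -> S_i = 7*3^i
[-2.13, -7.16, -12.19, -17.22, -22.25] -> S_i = -2.13 + -5.03*i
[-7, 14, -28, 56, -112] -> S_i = -7*-2^i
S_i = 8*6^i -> [8, 48, 288, 1728, 10368]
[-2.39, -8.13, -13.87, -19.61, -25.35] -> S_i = -2.39 + -5.74*i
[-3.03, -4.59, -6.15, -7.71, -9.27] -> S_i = -3.03 + -1.56*i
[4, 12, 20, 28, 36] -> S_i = 4 + 8*i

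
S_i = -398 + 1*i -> [-398, -397, -396, -395, -394]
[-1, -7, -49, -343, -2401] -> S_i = -1*7^i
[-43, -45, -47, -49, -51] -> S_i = -43 + -2*i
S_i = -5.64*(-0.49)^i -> [-5.64, 2.76, -1.35, 0.66, -0.33]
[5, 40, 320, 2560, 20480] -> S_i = 5*8^i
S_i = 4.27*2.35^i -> [4.27, 10.03, 23.58, 55.42, 130.23]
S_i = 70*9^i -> [70, 630, 5670, 51030, 459270]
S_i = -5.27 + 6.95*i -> [-5.27, 1.68, 8.63, 15.58, 22.53]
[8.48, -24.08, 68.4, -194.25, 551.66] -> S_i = 8.48*(-2.84)^i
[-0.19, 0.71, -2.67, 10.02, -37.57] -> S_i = -0.19*(-3.75)^i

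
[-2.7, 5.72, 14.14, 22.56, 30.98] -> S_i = -2.70 + 8.42*i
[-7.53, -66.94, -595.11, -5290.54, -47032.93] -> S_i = -7.53*8.89^i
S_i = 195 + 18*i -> [195, 213, 231, 249, 267]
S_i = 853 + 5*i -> [853, 858, 863, 868, 873]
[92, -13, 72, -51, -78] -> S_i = Random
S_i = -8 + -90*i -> [-8, -98, -188, -278, -368]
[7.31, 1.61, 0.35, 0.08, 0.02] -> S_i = 7.31*0.22^i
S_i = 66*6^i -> [66, 396, 2376, 14256, 85536]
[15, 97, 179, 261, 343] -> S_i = 15 + 82*i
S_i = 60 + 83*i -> [60, 143, 226, 309, 392]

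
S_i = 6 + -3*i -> [6, 3, 0, -3, -6]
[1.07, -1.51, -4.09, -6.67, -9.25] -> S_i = 1.07 + -2.58*i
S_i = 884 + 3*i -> [884, 887, 890, 893, 896]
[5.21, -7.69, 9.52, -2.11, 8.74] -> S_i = Random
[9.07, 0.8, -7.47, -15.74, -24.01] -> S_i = 9.07 + -8.27*i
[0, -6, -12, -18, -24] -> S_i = 0 + -6*i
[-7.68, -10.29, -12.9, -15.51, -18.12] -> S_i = -7.68 + -2.61*i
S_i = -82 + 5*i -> [-82, -77, -72, -67, -62]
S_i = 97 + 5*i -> [97, 102, 107, 112, 117]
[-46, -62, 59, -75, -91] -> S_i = Random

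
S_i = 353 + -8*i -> [353, 345, 337, 329, 321]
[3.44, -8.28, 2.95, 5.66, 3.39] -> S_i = Random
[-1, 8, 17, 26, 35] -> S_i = -1 + 9*i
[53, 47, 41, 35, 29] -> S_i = 53 + -6*i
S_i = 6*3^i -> [6, 18, 54, 162, 486]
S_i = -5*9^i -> [-5, -45, -405, -3645, -32805]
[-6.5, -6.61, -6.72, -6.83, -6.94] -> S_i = -6.50 + -0.11*i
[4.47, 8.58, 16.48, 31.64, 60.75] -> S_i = 4.47*1.92^i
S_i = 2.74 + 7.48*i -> [2.74, 10.22, 17.7, 25.18, 32.66]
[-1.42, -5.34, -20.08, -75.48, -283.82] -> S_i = -1.42*3.76^i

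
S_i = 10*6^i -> [10, 60, 360, 2160, 12960]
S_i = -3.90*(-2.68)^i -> [-3.9, 10.45, -28.01, 75.07, -201.19]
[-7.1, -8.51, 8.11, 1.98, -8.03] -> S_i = Random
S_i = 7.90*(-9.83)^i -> [7.9, -77.66, 763.37, -7503.91, 73763.44]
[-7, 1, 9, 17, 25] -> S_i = -7 + 8*i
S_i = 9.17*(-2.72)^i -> [9.17, -24.94, 67.84, -184.53, 501.93]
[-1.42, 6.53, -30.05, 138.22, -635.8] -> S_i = -1.42*(-4.60)^i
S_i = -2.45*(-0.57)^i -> [-2.45, 1.4, -0.8, 0.45, -0.26]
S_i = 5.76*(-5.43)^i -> [5.76, -31.28, 169.83, -922.19, 5007.51]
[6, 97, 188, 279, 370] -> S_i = 6 + 91*i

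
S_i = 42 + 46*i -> [42, 88, 134, 180, 226]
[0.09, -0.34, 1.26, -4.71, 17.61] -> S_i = 0.09*(-3.74)^i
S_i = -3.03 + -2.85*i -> [-3.03, -5.88, -8.73, -11.58, -14.43]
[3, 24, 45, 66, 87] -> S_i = 3 + 21*i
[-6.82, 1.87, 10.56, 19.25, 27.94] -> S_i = -6.82 + 8.69*i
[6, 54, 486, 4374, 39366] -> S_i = 6*9^i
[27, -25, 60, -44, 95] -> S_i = Random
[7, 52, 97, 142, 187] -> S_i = 7 + 45*i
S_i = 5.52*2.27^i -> [5.52, 12.53, 28.44, 64.57, 146.57]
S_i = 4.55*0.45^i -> [4.55, 2.05, 0.92, 0.41, 0.19]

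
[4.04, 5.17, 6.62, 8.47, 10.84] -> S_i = 4.04*1.28^i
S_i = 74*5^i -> [74, 370, 1850, 9250, 46250]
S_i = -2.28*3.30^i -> [-2.28, -7.52, -24.83, -81.94, -270.39]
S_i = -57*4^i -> [-57, -228, -912, -3648, -14592]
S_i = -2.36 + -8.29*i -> [-2.36, -10.65, -18.94, -27.23, -35.52]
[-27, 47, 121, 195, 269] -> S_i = -27 + 74*i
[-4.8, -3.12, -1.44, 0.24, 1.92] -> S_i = -4.80 + 1.68*i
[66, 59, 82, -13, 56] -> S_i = Random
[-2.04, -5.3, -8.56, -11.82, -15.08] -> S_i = -2.04 + -3.26*i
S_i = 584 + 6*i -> [584, 590, 596, 602, 608]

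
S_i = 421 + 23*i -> [421, 444, 467, 490, 513]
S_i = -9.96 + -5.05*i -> [-9.96, -15.01, -20.06, -25.11, -30.16]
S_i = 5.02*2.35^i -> [5.02, 11.8, 27.72, 65.15, 153.1]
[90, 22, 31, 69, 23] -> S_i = Random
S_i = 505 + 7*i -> [505, 512, 519, 526, 533]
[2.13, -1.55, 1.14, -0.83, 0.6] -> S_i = 2.13*(-0.73)^i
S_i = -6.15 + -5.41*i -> [-6.15, -11.56, -16.97, -22.38, -27.79]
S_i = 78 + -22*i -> [78, 56, 34, 12, -10]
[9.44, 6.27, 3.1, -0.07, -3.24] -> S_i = 9.44 + -3.17*i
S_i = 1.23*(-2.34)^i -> [1.23, -2.88, 6.73, -15.76, 36.88]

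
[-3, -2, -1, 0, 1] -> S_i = -3 + 1*i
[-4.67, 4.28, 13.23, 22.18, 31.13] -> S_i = -4.67 + 8.95*i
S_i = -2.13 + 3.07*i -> [-2.13, 0.94, 4.01, 7.08, 10.15]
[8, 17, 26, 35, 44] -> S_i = 8 + 9*i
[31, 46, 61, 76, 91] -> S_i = 31 + 15*i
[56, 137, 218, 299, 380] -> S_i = 56 + 81*i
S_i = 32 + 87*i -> [32, 119, 206, 293, 380]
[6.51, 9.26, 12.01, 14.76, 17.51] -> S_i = 6.51 + 2.75*i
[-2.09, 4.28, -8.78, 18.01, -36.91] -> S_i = -2.09*(-2.05)^i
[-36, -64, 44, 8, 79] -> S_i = Random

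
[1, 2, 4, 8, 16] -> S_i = 1*2^i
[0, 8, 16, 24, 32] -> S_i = 0 + 8*i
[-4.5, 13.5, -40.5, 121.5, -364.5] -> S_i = -4.50*(-3.00)^i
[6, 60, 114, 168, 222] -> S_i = 6 + 54*i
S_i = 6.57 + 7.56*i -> [6.57, 14.13, 21.69, 29.25, 36.81]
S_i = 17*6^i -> [17, 102, 612, 3672, 22032]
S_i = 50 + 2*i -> [50, 52, 54, 56, 58]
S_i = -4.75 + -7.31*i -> [-4.75, -12.06, -19.37, -26.68, -33.99]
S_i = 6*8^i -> [6, 48, 384, 3072, 24576]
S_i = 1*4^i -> [1, 4, 16, 64, 256]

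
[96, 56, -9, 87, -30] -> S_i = Random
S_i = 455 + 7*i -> [455, 462, 469, 476, 483]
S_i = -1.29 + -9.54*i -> [-1.29, -10.83, -20.37, -29.91, -39.45]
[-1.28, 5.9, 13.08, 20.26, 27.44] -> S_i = -1.28 + 7.18*i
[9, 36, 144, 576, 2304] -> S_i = 9*4^i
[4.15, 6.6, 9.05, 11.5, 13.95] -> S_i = 4.15 + 2.45*i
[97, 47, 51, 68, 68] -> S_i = Random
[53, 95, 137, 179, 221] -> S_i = 53 + 42*i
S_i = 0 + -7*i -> [0, -7, -14, -21, -28]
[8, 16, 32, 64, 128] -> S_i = 8*2^i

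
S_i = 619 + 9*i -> [619, 628, 637, 646, 655]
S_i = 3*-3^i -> [3, -9, 27, -81, 243]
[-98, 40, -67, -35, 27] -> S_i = Random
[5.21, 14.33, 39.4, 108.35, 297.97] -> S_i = 5.21*2.75^i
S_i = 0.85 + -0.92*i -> [0.85, -0.07, -0.99, -1.91, -2.83]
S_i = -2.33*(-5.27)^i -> [-2.33, 12.28, -64.71, 341.03, -1797.21]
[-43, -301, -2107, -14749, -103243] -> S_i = -43*7^i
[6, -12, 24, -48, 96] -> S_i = 6*-2^i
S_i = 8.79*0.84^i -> [8.79, 7.38, 6.2, 5.21, 4.38]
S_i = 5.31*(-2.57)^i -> [5.31, -13.65, 35.07, -90.14, 231.65]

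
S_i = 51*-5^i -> [51, -255, 1275, -6375, 31875]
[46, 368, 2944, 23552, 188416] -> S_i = 46*8^i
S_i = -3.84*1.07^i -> [-3.84, -4.11, -4.4, -4.7, -5.03]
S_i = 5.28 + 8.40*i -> [5.28, 13.68, 22.08, 30.48, 38.88]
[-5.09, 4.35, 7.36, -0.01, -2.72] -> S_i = Random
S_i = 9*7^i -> [9, 63, 441, 3087, 21609]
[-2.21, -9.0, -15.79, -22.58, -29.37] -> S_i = -2.21 + -6.79*i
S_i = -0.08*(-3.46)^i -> [-0.08, 0.28, -0.96, 3.31, -11.47]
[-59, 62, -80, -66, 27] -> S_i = Random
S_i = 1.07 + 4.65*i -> [1.07, 5.72, 10.37, 15.02, 19.67]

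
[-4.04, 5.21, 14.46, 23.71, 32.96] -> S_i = -4.04 + 9.25*i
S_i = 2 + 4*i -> [2, 6, 10, 14, 18]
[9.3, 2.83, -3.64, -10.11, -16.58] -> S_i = 9.30 + -6.47*i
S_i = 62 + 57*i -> [62, 119, 176, 233, 290]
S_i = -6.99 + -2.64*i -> [-6.99, -9.63, -12.27, -14.91, -17.55]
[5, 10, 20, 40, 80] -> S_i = 5*2^i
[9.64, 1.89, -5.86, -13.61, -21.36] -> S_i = 9.64 + -7.75*i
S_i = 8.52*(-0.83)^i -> [8.52, -7.07, 5.87, -4.87, 4.04]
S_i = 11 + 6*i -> [11, 17, 23, 29, 35]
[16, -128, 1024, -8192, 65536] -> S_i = 16*-8^i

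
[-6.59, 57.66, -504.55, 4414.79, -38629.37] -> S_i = -6.59*(-8.75)^i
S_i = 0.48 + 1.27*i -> [0.48, 1.75, 3.02, 4.29, 5.56]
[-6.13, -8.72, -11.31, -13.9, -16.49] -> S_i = -6.13 + -2.59*i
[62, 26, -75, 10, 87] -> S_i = Random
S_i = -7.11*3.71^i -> [-7.11, -26.38, -97.86, -363.07, -1346.99]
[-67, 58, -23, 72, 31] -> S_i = Random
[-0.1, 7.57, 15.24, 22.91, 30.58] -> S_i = -0.10 + 7.67*i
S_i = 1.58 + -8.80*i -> [1.58, -7.22, -16.02, -24.82, -33.62]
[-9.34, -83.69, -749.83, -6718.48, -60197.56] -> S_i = -9.34*8.96^i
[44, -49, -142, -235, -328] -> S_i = 44 + -93*i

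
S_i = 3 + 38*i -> [3, 41, 79, 117, 155]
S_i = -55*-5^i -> [-55, 275, -1375, 6875, -34375]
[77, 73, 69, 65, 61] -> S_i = 77 + -4*i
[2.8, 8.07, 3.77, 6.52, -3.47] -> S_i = Random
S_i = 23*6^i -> [23, 138, 828, 4968, 29808]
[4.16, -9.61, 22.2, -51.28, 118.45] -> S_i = 4.16*(-2.31)^i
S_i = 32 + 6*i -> [32, 38, 44, 50, 56]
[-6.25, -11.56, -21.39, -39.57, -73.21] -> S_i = -6.25*1.85^i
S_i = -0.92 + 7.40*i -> [-0.92, 6.48, 13.88, 21.28, 28.68]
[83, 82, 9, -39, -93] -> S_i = Random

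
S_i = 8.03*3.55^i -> [8.03, 28.51, 101.2, 359.25, 1275.35]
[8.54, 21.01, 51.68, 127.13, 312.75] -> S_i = 8.54*2.46^i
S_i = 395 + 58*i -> [395, 453, 511, 569, 627]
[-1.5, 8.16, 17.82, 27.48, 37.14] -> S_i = -1.50 + 9.66*i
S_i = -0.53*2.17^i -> [-0.53, -1.15, -2.5, -5.42, -11.75]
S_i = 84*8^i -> [84, 672, 5376, 43008, 344064]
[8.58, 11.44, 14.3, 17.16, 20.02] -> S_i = 8.58 + 2.86*i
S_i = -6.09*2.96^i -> [-6.09, -18.03, -53.36, -157.94, -467.5]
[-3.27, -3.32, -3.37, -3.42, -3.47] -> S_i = -3.27 + -0.05*i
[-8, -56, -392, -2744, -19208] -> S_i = -8*7^i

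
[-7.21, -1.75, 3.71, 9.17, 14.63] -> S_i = -7.21 + 5.46*i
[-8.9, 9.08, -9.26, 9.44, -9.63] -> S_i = -8.90*(-1.02)^i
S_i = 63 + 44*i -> [63, 107, 151, 195, 239]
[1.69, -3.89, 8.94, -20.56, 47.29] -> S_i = 1.69*(-2.30)^i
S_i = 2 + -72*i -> [2, -70, -142, -214, -286]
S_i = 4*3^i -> [4, 12, 36, 108, 324]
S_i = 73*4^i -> [73, 292, 1168, 4672, 18688]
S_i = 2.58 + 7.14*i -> [2.58, 9.72, 16.86, 24.0, 31.14]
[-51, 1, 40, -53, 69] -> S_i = Random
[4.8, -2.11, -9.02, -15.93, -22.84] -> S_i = 4.80 + -6.91*i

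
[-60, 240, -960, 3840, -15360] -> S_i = -60*-4^i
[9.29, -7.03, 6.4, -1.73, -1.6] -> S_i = Random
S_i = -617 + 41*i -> [-617, -576, -535, -494, -453]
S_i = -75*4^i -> [-75, -300, -1200, -4800, -19200]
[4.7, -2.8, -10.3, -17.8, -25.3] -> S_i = 4.70 + -7.50*i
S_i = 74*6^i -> [74, 444, 2664, 15984, 95904]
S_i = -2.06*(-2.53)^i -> [-2.06, 5.21, -13.19, 33.36, -84.4]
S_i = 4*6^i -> [4, 24, 144, 864, 5184]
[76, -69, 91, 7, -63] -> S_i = Random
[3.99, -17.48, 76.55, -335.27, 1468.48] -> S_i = 3.99*(-4.38)^i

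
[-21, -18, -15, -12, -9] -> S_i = -21 + 3*i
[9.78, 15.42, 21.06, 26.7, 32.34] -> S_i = 9.78 + 5.64*i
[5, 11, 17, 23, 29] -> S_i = 5 + 6*i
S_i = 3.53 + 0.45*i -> [3.53, 3.98, 4.43, 4.88, 5.33]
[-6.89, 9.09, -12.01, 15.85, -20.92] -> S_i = -6.89*(-1.32)^i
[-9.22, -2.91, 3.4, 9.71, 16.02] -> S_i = -9.22 + 6.31*i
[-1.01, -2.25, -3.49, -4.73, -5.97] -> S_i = -1.01 + -1.24*i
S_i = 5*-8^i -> [5, -40, 320, -2560, 20480]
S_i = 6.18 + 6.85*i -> [6.18, 13.03, 19.88, 26.73, 33.58]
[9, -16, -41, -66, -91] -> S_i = 9 + -25*i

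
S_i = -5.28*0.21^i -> [-5.28, -1.11, -0.23, -0.05, -0.01]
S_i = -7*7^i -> [-7, -49, -343, -2401, -16807]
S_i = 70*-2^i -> [70, -140, 280, -560, 1120]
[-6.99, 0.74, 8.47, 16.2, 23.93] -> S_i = -6.99 + 7.73*i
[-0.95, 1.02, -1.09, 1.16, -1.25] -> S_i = -0.95*(-1.07)^i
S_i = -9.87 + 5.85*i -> [-9.87, -4.02, 1.83, 7.68, 13.53]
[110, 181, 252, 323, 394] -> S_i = 110 + 71*i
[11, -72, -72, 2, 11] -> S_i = Random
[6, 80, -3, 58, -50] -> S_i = Random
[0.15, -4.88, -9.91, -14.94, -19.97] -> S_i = 0.15 + -5.03*i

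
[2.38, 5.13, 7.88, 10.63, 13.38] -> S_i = 2.38 + 2.75*i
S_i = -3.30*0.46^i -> [-3.3, -1.52, -0.7, -0.32, -0.15]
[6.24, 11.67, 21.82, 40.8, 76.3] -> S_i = 6.24*1.87^i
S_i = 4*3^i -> [4, 12, 36, 108, 324]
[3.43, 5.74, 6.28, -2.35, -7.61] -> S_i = Random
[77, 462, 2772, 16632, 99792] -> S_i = 77*6^i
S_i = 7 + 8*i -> [7, 15, 23, 31, 39]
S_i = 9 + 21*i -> [9, 30, 51, 72, 93]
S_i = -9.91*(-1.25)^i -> [-9.91, 12.39, -15.48, 19.36, -24.19]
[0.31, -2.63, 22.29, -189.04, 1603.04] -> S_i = 0.31*(-8.48)^i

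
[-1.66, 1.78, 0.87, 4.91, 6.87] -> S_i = Random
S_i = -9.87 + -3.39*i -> [-9.87, -13.26, -16.65, -20.04, -23.43]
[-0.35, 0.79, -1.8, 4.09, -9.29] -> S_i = -0.35*(-2.27)^i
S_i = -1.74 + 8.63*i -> [-1.74, 6.89, 15.52, 24.15, 32.78]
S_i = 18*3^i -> [18, 54, 162, 486, 1458]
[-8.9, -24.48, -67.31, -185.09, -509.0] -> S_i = -8.90*2.75^i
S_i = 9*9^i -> [9, 81, 729, 6561, 59049]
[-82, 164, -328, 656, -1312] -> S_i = -82*-2^i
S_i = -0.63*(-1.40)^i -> [-0.63, 0.88, -1.23, 1.73, -2.42]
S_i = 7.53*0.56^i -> [7.53, 4.22, 2.36, 1.32, 0.74]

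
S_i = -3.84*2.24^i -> [-3.84, -8.6, -19.27, -43.16, -96.68]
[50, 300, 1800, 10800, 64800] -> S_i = 50*6^i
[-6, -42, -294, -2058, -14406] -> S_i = -6*7^i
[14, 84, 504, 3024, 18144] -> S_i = 14*6^i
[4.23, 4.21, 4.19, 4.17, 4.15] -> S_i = 4.23 + -0.02*i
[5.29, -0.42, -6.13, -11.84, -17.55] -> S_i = 5.29 + -5.71*i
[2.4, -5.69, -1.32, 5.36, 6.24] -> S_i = Random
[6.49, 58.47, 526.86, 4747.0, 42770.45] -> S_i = 6.49*9.01^i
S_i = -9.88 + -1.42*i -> [-9.88, -11.3, -12.72, -14.14, -15.56]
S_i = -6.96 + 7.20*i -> [-6.96, 0.24, 7.44, 14.64, 21.84]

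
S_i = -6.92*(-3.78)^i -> [-6.92, 26.16, -98.88, 373.75, -1412.78]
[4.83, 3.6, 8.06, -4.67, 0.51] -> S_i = Random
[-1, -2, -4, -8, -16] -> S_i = -1*2^i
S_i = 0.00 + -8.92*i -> [0.0, -8.92, -17.84, -26.76, -35.68]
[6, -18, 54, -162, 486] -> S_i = 6*-3^i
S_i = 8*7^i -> [8, 56, 392, 2744, 19208]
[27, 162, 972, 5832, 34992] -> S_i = 27*6^i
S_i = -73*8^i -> [-73, -584, -4672, -37376, -299008]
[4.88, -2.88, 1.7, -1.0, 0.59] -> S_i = 4.88*(-0.59)^i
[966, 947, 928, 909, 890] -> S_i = 966 + -19*i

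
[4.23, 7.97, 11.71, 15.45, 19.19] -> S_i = 4.23 + 3.74*i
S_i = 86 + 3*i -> [86, 89, 92, 95, 98]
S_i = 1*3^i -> [1, 3, 9, 27, 81]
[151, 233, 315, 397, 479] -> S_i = 151 + 82*i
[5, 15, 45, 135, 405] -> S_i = 5*3^i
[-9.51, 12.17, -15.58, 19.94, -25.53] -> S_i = -9.51*(-1.28)^i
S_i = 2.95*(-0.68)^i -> [2.95, -2.01, 1.36, -0.93, 0.63]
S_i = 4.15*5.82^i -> [4.15, 24.15, 140.57, 818.12, 4761.46]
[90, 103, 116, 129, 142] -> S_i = 90 + 13*i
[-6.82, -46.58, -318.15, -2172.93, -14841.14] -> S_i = -6.82*6.83^i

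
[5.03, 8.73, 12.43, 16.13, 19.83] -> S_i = 5.03 + 3.70*i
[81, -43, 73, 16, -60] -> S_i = Random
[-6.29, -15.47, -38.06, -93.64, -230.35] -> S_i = -6.29*2.46^i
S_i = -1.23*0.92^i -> [-1.23, -1.13, -1.04, -0.96, -0.88]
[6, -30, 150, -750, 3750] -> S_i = 6*-5^i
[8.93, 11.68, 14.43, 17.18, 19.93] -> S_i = 8.93 + 2.75*i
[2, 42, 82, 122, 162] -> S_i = 2 + 40*i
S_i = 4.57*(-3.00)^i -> [4.57, -13.71, 41.13, -123.39, 370.17]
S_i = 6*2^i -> [6, 12, 24, 48, 96]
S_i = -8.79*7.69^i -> [-8.79, -67.6, -519.81, -3997.31, -30739.32]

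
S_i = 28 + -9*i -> [28, 19, 10, 1, -8]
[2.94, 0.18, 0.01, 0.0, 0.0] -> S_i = 2.94*0.06^i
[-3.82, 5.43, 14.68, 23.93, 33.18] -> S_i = -3.82 + 9.25*i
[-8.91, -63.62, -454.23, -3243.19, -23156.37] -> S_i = -8.91*7.14^i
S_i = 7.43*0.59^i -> [7.43, 4.38, 2.59, 1.53, 0.9]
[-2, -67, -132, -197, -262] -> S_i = -2 + -65*i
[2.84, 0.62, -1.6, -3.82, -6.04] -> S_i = 2.84 + -2.22*i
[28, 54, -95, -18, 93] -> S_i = Random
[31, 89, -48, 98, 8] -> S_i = Random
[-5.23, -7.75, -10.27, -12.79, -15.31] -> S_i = -5.23 + -2.52*i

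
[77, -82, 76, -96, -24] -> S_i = Random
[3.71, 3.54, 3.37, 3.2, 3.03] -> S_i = 3.71 + -0.17*i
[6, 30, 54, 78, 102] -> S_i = 6 + 24*i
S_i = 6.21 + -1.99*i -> [6.21, 4.22, 2.23, 0.24, -1.75]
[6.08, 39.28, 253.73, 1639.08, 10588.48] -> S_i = 6.08*6.46^i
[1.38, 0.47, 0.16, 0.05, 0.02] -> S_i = 1.38*0.34^i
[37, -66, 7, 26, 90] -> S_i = Random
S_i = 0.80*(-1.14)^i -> [0.8, -0.91, 1.04, -1.19, 1.35]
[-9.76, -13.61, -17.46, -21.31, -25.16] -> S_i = -9.76 + -3.85*i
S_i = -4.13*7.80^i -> [-4.13, -32.21, -251.27, -1959.9, -15287.22]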